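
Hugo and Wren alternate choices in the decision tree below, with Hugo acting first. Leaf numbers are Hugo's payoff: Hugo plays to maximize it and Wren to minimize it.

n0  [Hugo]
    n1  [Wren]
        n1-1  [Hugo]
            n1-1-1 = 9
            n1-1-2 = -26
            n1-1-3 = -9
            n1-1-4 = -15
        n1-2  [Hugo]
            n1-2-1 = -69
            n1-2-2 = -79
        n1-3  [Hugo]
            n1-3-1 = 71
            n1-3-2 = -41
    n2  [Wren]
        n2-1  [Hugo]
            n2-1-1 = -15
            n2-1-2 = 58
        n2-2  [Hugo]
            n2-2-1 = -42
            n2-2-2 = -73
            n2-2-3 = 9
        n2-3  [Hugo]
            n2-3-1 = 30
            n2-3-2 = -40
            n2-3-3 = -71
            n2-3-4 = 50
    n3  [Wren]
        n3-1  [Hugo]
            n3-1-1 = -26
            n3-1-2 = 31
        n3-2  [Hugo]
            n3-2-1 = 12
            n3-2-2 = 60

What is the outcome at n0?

n1-1 (Hugo): max(9, -26, -9, -15) = 9
n1-2 (Hugo): max(-69, -79) = -69
n1-3 (Hugo): max(71, -41) = 71
n1 (Wren): min(9, -69, 71) = -69
n2-1 (Hugo): max(-15, 58) = 58
n2-2 (Hugo): max(-42, -73, 9) = 9
n2-3 (Hugo): max(30, -40, -71, 50) = 50
n2 (Wren): min(58, 9, 50) = 9
n3-1 (Hugo): max(-26, 31) = 31
n3-2 (Hugo): max(12, 60) = 60
n3 (Wren): min(31, 60) = 31
n0 (Hugo): max(-69, 9, 31) = 31

31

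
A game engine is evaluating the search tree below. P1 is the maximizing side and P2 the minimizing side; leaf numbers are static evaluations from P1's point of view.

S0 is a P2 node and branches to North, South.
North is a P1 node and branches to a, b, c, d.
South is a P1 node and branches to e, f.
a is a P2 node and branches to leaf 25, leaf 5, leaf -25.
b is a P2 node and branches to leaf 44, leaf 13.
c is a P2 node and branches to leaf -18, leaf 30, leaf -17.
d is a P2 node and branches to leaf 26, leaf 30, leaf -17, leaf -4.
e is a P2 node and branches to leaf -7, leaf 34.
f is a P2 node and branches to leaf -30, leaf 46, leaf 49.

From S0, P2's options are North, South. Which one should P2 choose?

South

a (P2): min(25, 5, -25) = -25
b (P2): min(44, 13) = 13
c (P2): min(-18, 30, -17) = -18
d (P2): min(26, 30, -17, -4) = -17
North (P1): max(-25, 13, -18, -17) = 13
e (P2): min(-7, 34) = -7
f (P2): min(-30, 46, 49) = -30
South (P1): max(-7, -30) = -7
S0 (P2): min(13, -7) = -7
P2 at S0 wants the lowest of {North=13, South=-7}, so chooses South.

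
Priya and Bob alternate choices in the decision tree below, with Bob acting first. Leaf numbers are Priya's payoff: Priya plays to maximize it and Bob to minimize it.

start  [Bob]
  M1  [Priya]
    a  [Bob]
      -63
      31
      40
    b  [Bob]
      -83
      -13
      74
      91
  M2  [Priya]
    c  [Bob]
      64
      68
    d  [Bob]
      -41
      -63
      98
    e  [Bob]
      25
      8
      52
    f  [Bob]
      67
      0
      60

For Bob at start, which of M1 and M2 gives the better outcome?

M1

a (Bob): min(-63, 31, 40) = -63
b (Bob): min(-83, -13, 74, 91) = -83
M1 (Priya): max(-63, -83) = -63
c (Bob): min(64, 68) = 64
d (Bob): min(-41, -63, 98) = -63
e (Bob): min(25, 8, 52) = 8
f (Bob): min(67, 0, 60) = 0
M2 (Priya): max(64, -63, 8, 0) = 64
Bob prefers the lower value; M1=-63, M2=64. M1 is better since -63 < 64.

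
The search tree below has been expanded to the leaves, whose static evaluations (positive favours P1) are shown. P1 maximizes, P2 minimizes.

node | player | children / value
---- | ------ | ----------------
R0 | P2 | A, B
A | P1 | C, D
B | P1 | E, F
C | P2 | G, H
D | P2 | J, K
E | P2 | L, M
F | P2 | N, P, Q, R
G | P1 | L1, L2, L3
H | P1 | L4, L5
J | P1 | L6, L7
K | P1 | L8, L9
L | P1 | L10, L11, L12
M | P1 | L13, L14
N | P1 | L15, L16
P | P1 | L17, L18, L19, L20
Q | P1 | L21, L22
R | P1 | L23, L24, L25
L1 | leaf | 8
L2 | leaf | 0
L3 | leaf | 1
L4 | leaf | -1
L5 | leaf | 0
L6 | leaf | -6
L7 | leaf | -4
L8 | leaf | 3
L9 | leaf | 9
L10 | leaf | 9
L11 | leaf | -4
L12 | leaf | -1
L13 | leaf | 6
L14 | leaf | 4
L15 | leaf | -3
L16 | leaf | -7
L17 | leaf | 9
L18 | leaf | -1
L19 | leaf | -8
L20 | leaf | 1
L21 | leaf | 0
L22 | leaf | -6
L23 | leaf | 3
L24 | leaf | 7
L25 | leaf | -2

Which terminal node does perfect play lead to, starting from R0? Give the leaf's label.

L5

G (P1): max(8, 0, 1) = 8
H (P1): max(-1, 0) = 0
C (P2): min(8, 0) = 0
J (P1): max(-6, -4) = -4
K (P1): max(3, 9) = 9
D (P2): min(-4, 9) = -4
A (P1): max(0, -4) = 0
L (P1): max(9, -4, -1) = 9
M (P1): max(6, 4) = 6
E (P2): min(9, 6) = 6
N (P1): max(-3, -7) = -3
P (P1): max(9, -1, -8, 1) = 9
Q (P1): max(0, -6) = 0
R (P1): max(3, 7, -2) = 7
F (P2): min(-3, 9, 0, 7) = -3
B (P1): max(6, -3) = 6
R0 (P2): min(0, 6) = 0
At R0, P2 picks A (lowest: 0).
At A, P1 picks C (highest: 0).
At C, P2 picks H (lowest: 0).
At H, P1 picks L5 (highest: 0).
Terminal value 0.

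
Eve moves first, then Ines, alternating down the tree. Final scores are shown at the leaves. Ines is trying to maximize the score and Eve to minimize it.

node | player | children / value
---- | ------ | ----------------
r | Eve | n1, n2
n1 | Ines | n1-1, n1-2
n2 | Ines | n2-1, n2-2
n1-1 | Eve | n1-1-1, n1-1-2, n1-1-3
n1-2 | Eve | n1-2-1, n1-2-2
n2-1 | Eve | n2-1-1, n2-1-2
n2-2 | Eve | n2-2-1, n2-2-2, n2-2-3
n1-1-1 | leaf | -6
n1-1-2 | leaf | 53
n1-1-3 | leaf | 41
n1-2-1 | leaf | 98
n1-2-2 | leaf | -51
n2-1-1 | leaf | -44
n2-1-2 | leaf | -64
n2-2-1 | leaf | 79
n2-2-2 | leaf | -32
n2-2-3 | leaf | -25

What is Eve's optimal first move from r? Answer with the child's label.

n2

n1-1 (Eve): min(-6, 53, 41) = -6
n1-2 (Eve): min(98, -51) = -51
n1 (Ines): max(-6, -51) = -6
n2-1 (Eve): min(-44, -64) = -64
n2-2 (Eve): min(79, -32, -25) = -32
n2 (Ines): max(-64, -32) = -32
r (Eve): min(-6, -32) = -32
Eve at r wants the lowest of {n1=-6, n2=-32}, so chooses n2.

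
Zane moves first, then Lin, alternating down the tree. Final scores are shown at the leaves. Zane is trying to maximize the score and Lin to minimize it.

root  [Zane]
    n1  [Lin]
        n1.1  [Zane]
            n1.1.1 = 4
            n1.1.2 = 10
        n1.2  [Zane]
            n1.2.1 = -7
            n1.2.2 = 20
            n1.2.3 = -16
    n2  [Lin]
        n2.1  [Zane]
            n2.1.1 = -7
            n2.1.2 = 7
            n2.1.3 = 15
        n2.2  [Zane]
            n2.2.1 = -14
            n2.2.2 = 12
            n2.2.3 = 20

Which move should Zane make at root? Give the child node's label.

n2

n1.1 (Zane): max(4, 10) = 10
n1.2 (Zane): max(-7, 20, -16) = 20
n1 (Lin): min(10, 20) = 10
n2.1 (Zane): max(-7, 7, 15) = 15
n2.2 (Zane): max(-14, 12, 20) = 20
n2 (Lin): min(15, 20) = 15
root (Zane): max(10, 15) = 15
Zane at root wants the highest of {n1=10, n2=15}, so chooses n2.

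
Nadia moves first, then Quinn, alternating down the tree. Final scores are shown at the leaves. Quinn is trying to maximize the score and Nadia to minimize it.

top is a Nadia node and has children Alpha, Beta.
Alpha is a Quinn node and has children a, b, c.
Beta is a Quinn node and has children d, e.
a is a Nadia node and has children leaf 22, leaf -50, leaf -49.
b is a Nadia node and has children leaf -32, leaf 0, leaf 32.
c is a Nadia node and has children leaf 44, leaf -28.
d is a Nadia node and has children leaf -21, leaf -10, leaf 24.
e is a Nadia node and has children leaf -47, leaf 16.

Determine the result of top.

a (Nadia): min(22, -50, -49) = -50
b (Nadia): min(-32, 0, 32) = -32
c (Nadia): min(44, -28) = -28
Alpha (Quinn): max(-50, -32, -28) = -28
d (Nadia): min(-21, -10, 24) = -21
e (Nadia): min(-47, 16) = -47
Beta (Quinn): max(-21, -47) = -21
top (Nadia): min(-28, -21) = -28

-28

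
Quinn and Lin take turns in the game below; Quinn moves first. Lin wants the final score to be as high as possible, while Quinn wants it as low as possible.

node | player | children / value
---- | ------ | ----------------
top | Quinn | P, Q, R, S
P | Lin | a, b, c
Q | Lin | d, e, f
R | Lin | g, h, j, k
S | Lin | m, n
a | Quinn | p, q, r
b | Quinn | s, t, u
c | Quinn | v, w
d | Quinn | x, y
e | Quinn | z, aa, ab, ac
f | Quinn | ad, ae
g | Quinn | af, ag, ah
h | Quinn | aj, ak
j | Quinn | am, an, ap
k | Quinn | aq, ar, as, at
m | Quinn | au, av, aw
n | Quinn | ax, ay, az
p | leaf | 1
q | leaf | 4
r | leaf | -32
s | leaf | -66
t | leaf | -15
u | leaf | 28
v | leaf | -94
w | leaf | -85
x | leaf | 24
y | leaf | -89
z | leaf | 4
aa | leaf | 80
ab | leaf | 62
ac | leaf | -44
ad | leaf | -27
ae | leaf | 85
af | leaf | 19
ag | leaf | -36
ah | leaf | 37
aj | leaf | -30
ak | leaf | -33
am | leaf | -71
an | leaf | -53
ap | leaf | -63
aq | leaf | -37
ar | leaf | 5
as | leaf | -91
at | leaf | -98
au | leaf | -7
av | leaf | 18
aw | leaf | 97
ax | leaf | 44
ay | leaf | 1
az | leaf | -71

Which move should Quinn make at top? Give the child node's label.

a (Quinn): min(1, 4, -32) = -32
b (Quinn): min(-66, -15, 28) = -66
c (Quinn): min(-94, -85) = -94
P (Lin): max(-32, -66, -94) = -32
d (Quinn): min(24, -89) = -89
e (Quinn): min(4, 80, 62, -44) = -44
f (Quinn): min(-27, 85) = -27
Q (Lin): max(-89, -44, -27) = -27
g (Quinn): min(19, -36, 37) = -36
h (Quinn): min(-30, -33) = -33
j (Quinn): min(-71, -53, -63) = -71
k (Quinn): min(-37, 5, -91, -98) = -98
R (Lin): max(-36, -33, -71, -98) = -33
m (Quinn): min(-7, 18, 97) = -7
n (Quinn): min(44, 1, -71) = -71
S (Lin): max(-7, -71) = -7
top (Quinn): min(-32, -27, -33, -7) = -33
Quinn at top wants the lowest of {P=-32, Q=-27, R=-33, S=-7}, so chooses R.

R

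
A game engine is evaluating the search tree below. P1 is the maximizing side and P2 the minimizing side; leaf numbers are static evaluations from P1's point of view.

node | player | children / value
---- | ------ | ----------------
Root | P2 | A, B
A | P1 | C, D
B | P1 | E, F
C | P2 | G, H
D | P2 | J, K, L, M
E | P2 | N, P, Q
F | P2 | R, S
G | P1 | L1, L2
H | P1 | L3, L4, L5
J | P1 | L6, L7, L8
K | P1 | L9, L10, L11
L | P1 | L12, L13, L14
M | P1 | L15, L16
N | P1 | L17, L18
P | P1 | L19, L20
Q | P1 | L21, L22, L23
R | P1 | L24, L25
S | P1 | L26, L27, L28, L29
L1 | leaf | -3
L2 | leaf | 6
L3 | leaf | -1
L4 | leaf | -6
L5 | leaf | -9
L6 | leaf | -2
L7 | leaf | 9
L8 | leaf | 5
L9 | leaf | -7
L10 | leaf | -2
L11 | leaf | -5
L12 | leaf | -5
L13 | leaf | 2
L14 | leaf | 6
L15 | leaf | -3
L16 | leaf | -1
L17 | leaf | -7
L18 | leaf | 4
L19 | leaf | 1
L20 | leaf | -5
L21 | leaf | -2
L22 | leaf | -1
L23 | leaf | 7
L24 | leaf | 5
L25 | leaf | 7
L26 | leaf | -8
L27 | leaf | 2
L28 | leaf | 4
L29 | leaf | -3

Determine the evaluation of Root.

-1

G (P1): max(-3, 6) = 6
H (P1): max(-1, -6, -9) = -1
C (P2): min(6, -1) = -1
J (P1): max(-2, 9, 5) = 9
K (P1): max(-7, -2, -5) = -2
L (P1): max(-5, 2, 6) = 6
M (P1): max(-3, -1) = -1
D (P2): min(9, -2, 6, -1) = -2
A (P1): max(-1, -2) = -1
N (P1): max(-7, 4) = 4
P (P1): max(1, -5) = 1
Q (P1): max(-2, -1, 7) = 7
E (P2): min(4, 1, 7) = 1
R (P1): max(5, 7) = 7
S (P1): max(-8, 2, 4, -3) = 4
F (P2): min(7, 4) = 4
B (P1): max(1, 4) = 4
Root (P2): min(-1, 4) = -1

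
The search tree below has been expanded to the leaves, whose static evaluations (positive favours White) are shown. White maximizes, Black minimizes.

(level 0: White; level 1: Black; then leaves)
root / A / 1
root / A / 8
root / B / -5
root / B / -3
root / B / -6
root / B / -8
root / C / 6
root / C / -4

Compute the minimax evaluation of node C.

C (Black): min(6, -4) = -4

-4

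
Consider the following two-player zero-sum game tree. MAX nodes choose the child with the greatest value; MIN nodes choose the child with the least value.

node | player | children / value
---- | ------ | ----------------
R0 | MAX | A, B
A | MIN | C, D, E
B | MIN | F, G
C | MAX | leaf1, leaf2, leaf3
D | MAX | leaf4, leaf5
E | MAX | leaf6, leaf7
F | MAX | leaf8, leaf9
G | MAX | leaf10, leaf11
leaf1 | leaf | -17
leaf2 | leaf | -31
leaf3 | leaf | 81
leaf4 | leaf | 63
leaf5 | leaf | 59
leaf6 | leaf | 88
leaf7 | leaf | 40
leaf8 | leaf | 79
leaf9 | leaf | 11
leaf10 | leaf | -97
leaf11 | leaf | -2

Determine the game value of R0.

C (MAX): max(-17, -31, 81) = 81
D (MAX): max(63, 59) = 63
E (MAX): max(88, 40) = 88
A (MIN): min(81, 63, 88) = 63
F (MAX): max(79, 11) = 79
G (MAX): max(-97, -2) = -2
B (MIN): min(79, -2) = -2
R0 (MAX): max(63, -2) = 63

63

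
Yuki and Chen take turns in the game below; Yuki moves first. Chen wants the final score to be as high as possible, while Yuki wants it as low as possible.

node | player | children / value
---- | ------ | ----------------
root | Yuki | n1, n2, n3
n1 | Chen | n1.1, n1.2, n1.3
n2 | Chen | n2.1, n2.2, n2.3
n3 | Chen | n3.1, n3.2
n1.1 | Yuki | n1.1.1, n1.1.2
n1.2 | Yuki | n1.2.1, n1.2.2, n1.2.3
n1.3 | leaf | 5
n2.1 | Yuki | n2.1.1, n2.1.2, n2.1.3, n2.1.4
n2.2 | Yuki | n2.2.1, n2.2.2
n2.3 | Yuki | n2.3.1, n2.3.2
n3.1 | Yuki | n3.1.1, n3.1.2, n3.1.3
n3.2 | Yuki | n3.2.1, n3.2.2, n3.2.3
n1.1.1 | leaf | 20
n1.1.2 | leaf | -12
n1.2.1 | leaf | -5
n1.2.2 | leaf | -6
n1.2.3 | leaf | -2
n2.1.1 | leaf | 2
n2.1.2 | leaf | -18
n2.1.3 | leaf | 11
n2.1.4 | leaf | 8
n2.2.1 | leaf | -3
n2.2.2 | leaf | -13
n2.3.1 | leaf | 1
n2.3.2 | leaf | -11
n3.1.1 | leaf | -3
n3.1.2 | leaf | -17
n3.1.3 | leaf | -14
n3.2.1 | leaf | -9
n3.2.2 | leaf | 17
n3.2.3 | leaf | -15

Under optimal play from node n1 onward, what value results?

n1.1 (Yuki): min(20, -12) = -12
n1.2 (Yuki): min(-5, -6, -2) = -6
n1 (Chen): max(-12, -6, 5) = 5

5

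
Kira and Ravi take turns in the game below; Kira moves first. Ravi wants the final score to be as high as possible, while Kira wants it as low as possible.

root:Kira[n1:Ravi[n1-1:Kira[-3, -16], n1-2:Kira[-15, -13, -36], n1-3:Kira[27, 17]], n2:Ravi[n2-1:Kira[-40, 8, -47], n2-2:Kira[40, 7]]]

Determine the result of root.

n1-1 (Kira): min(-3, -16) = -16
n1-2 (Kira): min(-15, -13, -36) = -36
n1-3 (Kira): min(27, 17) = 17
n1 (Ravi): max(-16, -36, 17) = 17
n2-1 (Kira): min(-40, 8, -47) = -47
n2-2 (Kira): min(40, 7) = 7
n2 (Ravi): max(-47, 7) = 7
root (Kira): min(17, 7) = 7

7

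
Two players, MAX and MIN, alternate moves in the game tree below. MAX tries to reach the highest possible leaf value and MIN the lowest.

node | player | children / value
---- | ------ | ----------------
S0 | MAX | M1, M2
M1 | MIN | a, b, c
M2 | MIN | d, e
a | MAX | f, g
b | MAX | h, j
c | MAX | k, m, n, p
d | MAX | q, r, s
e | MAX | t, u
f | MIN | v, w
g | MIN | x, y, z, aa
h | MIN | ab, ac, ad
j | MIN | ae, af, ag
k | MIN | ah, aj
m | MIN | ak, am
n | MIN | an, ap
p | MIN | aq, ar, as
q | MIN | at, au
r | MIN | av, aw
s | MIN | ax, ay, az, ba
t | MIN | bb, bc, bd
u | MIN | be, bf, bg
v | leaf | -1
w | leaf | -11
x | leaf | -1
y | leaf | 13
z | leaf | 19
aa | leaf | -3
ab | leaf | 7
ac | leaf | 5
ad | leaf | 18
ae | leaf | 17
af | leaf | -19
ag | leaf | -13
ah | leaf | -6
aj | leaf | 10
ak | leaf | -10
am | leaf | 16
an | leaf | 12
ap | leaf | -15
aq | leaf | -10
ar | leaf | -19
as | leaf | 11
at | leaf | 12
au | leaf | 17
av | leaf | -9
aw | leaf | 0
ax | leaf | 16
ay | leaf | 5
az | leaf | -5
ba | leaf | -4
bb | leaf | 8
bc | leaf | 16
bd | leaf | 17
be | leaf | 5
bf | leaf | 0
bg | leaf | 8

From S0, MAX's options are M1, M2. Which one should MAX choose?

M2

f (MIN): min(-1, -11) = -11
g (MIN): min(-1, 13, 19, -3) = -3
a (MAX): max(-11, -3) = -3
h (MIN): min(7, 5, 18) = 5
j (MIN): min(17, -19, -13) = -19
b (MAX): max(5, -19) = 5
k (MIN): min(-6, 10) = -6
m (MIN): min(-10, 16) = -10
n (MIN): min(12, -15) = -15
p (MIN): min(-10, -19, 11) = -19
c (MAX): max(-6, -10, -15, -19) = -6
M1 (MIN): min(-3, 5, -6) = -6
q (MIN): min(12, 17) = 12
r (MIN): min(-9, 0) = -9
s (MIN): min(16, 5, -5, -4) = -5
d (MAX): max(12, -9, -5) = 12
t (MIN): min(8, 16, 17) = 8
u (MIN): min(5, 0, 8) = 0
e (MAX): max(8, 0) = 8
M2 (MIN): min(12, 8) = 8
S0 (MAX): max(-6, 8) = 8
MAX at S0 wants the highest of {M1=-6, M2=8}, so chooses M2.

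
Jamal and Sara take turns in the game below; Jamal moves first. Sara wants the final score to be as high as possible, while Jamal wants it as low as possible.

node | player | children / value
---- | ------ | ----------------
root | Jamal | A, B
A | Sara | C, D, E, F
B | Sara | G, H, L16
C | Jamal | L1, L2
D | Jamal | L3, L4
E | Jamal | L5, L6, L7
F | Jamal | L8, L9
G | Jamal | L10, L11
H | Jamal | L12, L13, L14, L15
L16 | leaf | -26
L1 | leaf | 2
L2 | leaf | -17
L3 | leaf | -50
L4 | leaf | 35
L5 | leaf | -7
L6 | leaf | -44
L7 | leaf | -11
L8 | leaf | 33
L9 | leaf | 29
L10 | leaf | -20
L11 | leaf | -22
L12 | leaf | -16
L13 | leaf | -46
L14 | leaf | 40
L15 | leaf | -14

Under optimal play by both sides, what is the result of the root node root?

C (Jamal): min(2, -17) = -17
D (Jamal): min(-50, 35) = -50
E (Jamal): min(-7, -44, -11) = -44
F (Jamal): min(33, 29) = 29
A (Sara): max(-17, -50, -44, 29) = 29
G (Jamal): min(-20, -22) = -22
H (Jamal): min(-16, -46, 40, -14) = -46
B (Sara): max(-22, -46, -26) = -22
root (Jamal): min(29, -22) = -22

-22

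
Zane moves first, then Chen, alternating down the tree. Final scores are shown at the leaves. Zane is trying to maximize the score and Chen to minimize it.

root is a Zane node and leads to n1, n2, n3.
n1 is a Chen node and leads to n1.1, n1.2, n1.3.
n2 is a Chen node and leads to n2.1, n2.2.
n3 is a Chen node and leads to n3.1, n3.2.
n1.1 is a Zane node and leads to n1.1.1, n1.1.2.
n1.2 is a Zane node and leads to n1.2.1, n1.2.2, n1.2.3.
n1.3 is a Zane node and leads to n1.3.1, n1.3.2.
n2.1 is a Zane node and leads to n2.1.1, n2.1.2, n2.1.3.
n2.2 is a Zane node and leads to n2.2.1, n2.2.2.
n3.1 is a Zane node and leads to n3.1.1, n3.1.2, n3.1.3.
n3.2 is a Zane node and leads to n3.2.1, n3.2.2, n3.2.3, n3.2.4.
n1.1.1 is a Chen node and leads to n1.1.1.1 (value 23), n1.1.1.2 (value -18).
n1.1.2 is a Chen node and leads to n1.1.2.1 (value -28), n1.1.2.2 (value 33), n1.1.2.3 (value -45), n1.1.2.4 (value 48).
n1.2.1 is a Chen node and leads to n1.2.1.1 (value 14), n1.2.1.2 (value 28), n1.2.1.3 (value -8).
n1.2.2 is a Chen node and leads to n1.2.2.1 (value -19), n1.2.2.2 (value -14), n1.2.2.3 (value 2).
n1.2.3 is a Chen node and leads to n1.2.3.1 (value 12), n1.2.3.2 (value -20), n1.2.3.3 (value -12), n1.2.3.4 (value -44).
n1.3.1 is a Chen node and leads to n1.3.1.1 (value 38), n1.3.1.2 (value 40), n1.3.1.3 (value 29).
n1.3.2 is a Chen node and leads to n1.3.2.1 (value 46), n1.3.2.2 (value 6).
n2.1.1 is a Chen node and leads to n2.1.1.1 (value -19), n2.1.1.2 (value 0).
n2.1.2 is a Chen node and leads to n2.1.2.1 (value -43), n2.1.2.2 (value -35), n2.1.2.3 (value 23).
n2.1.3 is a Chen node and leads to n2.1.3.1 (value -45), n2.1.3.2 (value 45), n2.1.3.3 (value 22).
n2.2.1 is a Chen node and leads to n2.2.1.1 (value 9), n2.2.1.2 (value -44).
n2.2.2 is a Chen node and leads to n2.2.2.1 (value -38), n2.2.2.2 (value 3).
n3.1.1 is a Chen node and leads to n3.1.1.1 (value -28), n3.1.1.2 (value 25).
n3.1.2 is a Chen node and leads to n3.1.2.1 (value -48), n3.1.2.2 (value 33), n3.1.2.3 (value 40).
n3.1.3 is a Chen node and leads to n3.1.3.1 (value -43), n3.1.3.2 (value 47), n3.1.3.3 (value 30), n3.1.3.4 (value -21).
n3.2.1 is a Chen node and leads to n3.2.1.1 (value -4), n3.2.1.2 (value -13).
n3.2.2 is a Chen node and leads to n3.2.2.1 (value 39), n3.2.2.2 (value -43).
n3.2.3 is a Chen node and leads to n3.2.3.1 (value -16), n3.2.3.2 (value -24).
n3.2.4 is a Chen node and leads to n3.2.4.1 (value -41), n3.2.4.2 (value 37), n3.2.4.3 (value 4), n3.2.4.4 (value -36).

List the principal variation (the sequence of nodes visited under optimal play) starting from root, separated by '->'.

root -> n1 -> n1.1 -> n1.1.1 -> n1.1.1.2

n1.1.1 (Chen): min(23, -18) = -18
n1.1.2 (Chen): min(-28, 33, -45, 48) = -45
n1.1 (Zane): max(-18, -45) = -18
n1.2.1 (Chen): min(14, 28, -8) = -8
n1.2.2 (Chen): min(-19, -14, 2) = -19
n1.2.3 (Chen): min(12, -20, -12, -44) = -44
n1.2 (Zane): max(-8, -19, -44) = -8
n1.3.1 (Chen): min(38, 40, 29) = 29
n1.3.2 (Chen): min(46, 6) = 6
n1.3 (Zane): max(29, 6) = 29
n1 (Chen): min(-18, -8, 29) = -18
n2.1.1 (Chen): min(-19, 0) = -19
n2.1.2 (Chen): min(-43, -35, 23) = -43
n2.1.3 (Chen): min(-45, 45, 22) = -45
n2.1 (Zane): max(-19, -43, -45) = -19
n2.2.1 (Chen): min(9, -44) = -44
n2.2.2 (Chen): min(-38, 3) = -38
n2.2 (Zane): max(-44, -38) = -38
n2 (Chen): min(-19, -38) = -38
n3.1.1 (Chen): min(-28, 25) = -28
n3.1.2 (Chen): min(-48, 33, 40) = -48
n3.1.3 (Chen): min(-43, 47, 30, -21) = -43
n3.1 (Zane): max(-28, -48, -43) = -28
n3.2.1 (Chen): min(-4, -13) = -13
n3.2.2 (Chen): min(39, -43) = -43
n3.2.3 (Chen): min(-16, -24) = -24
n3.2.4 (Chen): min(-41, 37, 4, -36) = -41
n3.2 (Zane): max(-13, -43, -24, -41) = -13
n3 (Chen): min(-28, -13) = -28
root (Zane): max(-18, -38, -28) = -18
At root, Zane picks n1 (highest: -18).
At n1, Chen picks n1.1 (lowest: -18).
At n1.1, Zane picks n1.1.1 (highest: -18).
At n1.1.1, Chen picks n1.1.1.2 (lowest: -18).
Terminal value -18.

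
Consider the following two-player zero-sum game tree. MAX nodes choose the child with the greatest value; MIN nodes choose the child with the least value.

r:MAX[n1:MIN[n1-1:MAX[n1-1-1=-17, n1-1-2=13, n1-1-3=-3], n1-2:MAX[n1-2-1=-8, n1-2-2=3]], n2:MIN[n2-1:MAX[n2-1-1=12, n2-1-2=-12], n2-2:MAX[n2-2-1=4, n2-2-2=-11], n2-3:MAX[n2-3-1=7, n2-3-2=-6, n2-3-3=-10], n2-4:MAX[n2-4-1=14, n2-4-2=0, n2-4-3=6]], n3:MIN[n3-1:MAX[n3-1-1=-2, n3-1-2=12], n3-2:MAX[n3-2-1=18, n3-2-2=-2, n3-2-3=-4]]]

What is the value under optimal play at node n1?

n1-1 (MAX): max(-17, 13, -3) = 13
n1-2 (MAX): max(-8, 3) = 3
n1 (MIN): min(13, 3) = 3

3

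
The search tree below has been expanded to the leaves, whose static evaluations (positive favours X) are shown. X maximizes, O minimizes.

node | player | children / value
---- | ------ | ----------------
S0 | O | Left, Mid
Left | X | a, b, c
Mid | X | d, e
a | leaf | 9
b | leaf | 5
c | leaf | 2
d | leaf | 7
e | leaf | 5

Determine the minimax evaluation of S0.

7

Left (X): max(9, 5, 2) = 9
Mid (X): max(7, 5) = 7
S0 (O): min(9, 7) = 7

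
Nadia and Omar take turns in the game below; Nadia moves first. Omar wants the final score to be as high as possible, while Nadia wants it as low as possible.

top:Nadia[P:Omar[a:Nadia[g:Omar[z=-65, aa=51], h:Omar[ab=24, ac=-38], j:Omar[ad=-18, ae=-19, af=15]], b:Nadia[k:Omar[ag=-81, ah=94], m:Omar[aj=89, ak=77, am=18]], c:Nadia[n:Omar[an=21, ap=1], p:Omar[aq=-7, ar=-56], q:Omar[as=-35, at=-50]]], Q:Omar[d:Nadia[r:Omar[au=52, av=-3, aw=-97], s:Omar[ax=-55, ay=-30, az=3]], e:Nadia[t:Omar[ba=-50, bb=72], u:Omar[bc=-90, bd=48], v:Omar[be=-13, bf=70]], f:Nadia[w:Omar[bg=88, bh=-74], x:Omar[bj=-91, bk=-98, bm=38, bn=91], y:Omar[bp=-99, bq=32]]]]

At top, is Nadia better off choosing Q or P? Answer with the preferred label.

Q

r (Omar): max(52, -3, -97) = 52
s (Omar): max(-55, -30, 3) = 3
d (Nadia): min(52, 3) = 3
t (Omar): max(-50, 72) = 72
u (Omar): max(-90, 48) = 48
v (Omar): max(-13, 70) = 70
e (Nadia): min(72, 48, 70) = 48
w (Omar): max(88, -74) = 88
x (Omar): max(-91, -98, 38, 91) = 91
y (Omar): max(-99, 32) = 32
f (Nadia): min(88, 91, 32) = 32
Q (Omar): max(3, 48, 32) = 48
g (Omar): max(-65, 51) = 51
h (Omar): max(24, -38) = 24
j (Omar): max(-18, -19, 15) = 15
a (Nadia): min(51, 24, 15) = 15
k (Omar): max(-81, 94) = 94
m (Omar): max(89, 77, 18) = 89
b (Nadia): min(94, 89) = 89
n (Omar): max(21, 1) = 21
p (Omar): max(-7, -56) = -7
q (Omar): max(-35, -50) = -35
c (Nadia): min(21, -7, -35) = -35
P (Omar): max(15, 89, -35) = 89
Nadia prefers the lower value; Q=48, P=89. Q is better since 48 < 89.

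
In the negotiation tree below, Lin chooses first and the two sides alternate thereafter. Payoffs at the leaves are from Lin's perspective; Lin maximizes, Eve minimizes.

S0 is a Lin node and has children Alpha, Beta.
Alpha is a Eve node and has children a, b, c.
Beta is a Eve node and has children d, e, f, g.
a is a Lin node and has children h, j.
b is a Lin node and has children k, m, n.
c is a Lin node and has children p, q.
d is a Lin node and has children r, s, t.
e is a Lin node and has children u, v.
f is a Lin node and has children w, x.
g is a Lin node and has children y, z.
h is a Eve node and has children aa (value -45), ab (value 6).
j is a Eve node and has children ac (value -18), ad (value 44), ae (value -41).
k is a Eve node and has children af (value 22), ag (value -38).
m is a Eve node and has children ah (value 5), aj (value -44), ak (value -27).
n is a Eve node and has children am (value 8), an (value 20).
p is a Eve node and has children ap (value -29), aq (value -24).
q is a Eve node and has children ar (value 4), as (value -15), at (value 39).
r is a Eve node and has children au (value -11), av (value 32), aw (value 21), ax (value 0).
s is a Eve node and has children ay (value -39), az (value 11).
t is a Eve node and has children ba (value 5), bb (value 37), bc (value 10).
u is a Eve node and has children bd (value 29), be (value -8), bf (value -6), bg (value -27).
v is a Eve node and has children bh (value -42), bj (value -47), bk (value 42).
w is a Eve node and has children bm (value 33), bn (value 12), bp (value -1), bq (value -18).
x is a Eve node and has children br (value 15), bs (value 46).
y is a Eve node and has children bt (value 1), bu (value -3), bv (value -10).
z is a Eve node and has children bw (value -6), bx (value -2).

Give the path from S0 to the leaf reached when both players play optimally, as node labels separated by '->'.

S0 -> Beta -> e -> u -> bg

h (Eve): min(-45, 6) = -45
j (Eve): min(-18, 44, -41) = -41
a (Lin): max(-45, -41) = -41
k (Eve): min(22, -38) = -38
m (Eve): min(5, -44, -27) = -44
n (Eve): min(8, 20) = 8
b (Lin): max(-38, -44, 8) = 8
p (Eve): min(-29, -24) = -29
q (Eve): min(4, -15, 39) = -15
c (Lin): max(-29, -15) = -15
Alpha (Eve): min(-41, 8, -15) = -41
r (Eve): min(-11, 32, 21, 0) = -11
s (Eve): min(-39, 11) = -39
t (Eve): min(5, 37, 10) = 5
d (Lin): max(-11, -39, 5) = 5
u (Eve): min(29, -8, -6, -27) = -27
v (Eve): min(-42, -47, 42) = -47
e (Lin): max(-27, -47) = -27
w (Eve): min(33, 12, -1, -18) = -18
x (Eve): min(15, 46) = 15
f (Lin): max(-18, 15) = 15
y (Eve): min(1, -3, -10) = -10
z (Eve): min(-6, -2) = -6
g (Lin): max(-10, -6) = -6
Beta (Eve): min(5, -27, 15, -6) = -27
S0 (Lin): max(-41, -27) = -27
At S0, Lin picks Beta (highest: -27).
At Beta, Eve picks e (lowest: -27).
At e, Lin picks u (highest: -27).
At u, Eve picks bg (lowest: -27).
Terminal value -27.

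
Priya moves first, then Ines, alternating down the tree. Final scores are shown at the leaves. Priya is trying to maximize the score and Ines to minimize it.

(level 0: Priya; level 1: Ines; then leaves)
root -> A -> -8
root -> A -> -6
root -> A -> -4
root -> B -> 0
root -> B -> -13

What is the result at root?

A (Ines): min(-8, -6, -4) = -8
B (Ines): min(0, -13) = -13
root (Priya): max(-8, -13) = -8

-8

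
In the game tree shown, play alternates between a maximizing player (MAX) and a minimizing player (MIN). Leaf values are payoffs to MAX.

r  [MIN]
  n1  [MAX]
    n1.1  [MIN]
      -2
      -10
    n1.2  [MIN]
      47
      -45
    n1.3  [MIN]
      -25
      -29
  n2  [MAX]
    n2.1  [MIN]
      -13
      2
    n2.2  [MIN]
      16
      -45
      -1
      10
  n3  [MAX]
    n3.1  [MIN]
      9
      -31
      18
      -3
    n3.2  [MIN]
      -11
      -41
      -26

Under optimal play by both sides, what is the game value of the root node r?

-31

n1.1 (MIN): min(-2, -10) = -10
n1.2 (MIN): min(47, -45) = -45
n1.3 (MIN): min(-25, -29) = -29
n1 (MAX): max(-10, -45, -29) = -10
n2.1 (MIN): min(-13, 2) = -13
n2.2 (MIN): min(16, -45, -1, 10) = -45
n2 (MAX): max(-13, -45) = -13
n3.1 (MIN): min(9, -31, 18, -3) = -31
n3.2 (MIN): min(-11, -41, -26) = -41
n3 (MAX): max(-31, -41) = -31
r (MIN): min(-10, -13, -31) = -31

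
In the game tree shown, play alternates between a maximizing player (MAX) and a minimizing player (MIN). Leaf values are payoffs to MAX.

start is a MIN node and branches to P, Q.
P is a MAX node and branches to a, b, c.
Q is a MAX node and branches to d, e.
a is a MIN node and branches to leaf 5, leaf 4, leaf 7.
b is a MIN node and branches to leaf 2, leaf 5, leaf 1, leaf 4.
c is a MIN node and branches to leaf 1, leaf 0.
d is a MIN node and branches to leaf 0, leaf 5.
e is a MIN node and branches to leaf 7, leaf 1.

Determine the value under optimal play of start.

a (MIN): min(5, 4, 7) = 4
b (MIN): min(2, 5, 1, 4) = 1
c (MIN): min(1, 0) = 0
P (MAX): max(4, 1, 0) = 4
d (MIN): min(0, 5) = 0
e (MIN): min(7, 1) = 1
Q (MAX): max(0, 1) = 1
start (MIN): min(4, 1) = 1

1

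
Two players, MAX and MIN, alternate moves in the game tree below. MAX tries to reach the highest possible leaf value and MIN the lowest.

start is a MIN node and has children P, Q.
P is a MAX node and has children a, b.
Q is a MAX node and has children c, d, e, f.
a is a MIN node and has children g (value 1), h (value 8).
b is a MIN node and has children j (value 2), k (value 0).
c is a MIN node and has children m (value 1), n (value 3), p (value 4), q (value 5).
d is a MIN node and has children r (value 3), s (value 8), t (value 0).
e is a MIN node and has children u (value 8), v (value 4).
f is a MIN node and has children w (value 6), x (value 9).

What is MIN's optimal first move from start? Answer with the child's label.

P

a (MIN): min(1, 8) = 1
b (MIN): min(2, 0) = 0
P (MAX): max(1, 0) = 1
c (MIN): min(1, 3, 4, 5) = 1
d (MIN): min(3, 8, 0) = 0
e (MIN): min(8, 4) = 4
f (MIN): min(6, 9) = 6
Q (MAX): max(1, 0, 4, 6) = 6
start (MIN): min(1, 6) = 1
MIN at start wants the lowest of {P=1, Q=6}, so chooses P.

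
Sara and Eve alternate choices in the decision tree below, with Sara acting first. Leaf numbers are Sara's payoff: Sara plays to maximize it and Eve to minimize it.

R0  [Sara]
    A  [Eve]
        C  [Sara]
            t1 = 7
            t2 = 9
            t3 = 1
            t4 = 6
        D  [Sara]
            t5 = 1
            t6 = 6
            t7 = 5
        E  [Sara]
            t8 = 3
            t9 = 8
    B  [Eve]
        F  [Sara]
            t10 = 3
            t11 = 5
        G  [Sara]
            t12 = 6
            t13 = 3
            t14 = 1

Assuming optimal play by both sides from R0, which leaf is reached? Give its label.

C (Sara): max(7, 9, 1, 6) = 9
D (Sara): max(1, 6, 5) = 6
E (Sara): max(3, 8) = 8
A (Eve): min(9, 6, 8) = 6
F (Sara): max(3, 5) = 5
G (Sara): max(6, 3, 1) = 6
B (Eve): min(5, 6) = 5
R0 (Sara): max(6, 5) = 6
At R0, Sara picks A (highest: 6).
At A, Eve picks D (lowest: 6).
At D, Sara picks t6 (highest: 6).
Terminal value 6.

t6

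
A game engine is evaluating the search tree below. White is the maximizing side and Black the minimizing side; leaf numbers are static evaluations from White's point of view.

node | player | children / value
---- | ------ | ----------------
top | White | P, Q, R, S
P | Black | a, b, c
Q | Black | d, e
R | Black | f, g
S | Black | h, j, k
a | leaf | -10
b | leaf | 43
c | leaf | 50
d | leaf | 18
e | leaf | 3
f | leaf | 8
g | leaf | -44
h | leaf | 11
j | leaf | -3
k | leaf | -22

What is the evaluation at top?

3

P (Black): min(-10, 43, 50) = -10
Q (Black): min(18, 3) = 3
R (Black): min(8, -44) = -44
S (Black): min(11, -3, -22) = -22
top (White): max(-10, 3, -44, -22) = 3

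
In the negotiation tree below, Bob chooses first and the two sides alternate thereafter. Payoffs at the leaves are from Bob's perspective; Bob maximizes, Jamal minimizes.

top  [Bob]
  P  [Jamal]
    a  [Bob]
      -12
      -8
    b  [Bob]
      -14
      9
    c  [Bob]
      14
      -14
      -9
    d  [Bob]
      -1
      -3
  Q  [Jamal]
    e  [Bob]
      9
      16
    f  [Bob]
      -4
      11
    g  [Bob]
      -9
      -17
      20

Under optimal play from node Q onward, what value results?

11

e (Bob): max(9, 16) = 16
f (Bob): max(-4, 11) = 11
g (Bob): max(-9, -17, 20) = 20
Q (Jamal): min(16, 11, 20) = 11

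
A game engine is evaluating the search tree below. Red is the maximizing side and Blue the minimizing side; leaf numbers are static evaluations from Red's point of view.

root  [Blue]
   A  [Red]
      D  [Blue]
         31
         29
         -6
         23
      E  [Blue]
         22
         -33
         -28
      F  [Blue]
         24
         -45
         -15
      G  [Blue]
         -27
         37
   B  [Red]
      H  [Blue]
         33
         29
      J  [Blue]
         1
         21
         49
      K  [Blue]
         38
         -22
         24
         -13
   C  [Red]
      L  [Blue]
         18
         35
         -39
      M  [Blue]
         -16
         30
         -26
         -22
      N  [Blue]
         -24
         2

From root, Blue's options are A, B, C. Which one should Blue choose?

C

D (Blue): min(31, 29, -6, 23) = -6
E (Blue): min(22, -33, -28) = -33
F (Blue): min(24, -45, -15) = -45
G (Blue): min(-27, 37) = -27
A (Red): max(-6, -33, -45, -27) = -6
H (Blue): min(33, 29) = 29
J (Blue): min(1, 21, 49) = 1
K (Blue): min(38, -22, 24, -13) = -22
B (Red): max(29, 1, -22) = 29
L (Blue): min(18, 35, -39) = -39
M (Blue): min(-16, 30, -26, -22) = -26
N (Blue): min(-24, 2) = -24
C (Red): max(-39, -26, -24) = -24
root (Blue): min(-6, 29, -24) = -24
Blue at root wants the lowest of {A=-6, B=29, C=-24}, so chooses C.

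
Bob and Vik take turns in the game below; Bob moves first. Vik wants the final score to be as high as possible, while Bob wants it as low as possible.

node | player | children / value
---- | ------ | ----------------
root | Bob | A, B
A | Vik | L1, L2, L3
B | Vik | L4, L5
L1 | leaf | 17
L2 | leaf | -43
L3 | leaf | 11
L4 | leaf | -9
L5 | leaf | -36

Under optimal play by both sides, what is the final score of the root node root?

-9

A (Vik): max(17, -43, 11) = 17
B (Vik): max(-9, -36) = -9
root (Bob): min(17, -9) = -9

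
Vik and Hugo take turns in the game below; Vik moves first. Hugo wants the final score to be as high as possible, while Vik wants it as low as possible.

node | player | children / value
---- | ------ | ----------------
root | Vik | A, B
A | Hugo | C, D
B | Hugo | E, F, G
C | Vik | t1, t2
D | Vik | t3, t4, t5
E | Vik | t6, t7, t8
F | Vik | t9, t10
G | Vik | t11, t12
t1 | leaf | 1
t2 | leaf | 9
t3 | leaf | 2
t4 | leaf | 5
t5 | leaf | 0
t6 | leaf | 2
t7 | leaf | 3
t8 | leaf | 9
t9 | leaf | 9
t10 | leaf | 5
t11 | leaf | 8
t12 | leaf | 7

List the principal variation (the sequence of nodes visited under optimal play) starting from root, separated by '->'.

root -> A -> C -> t1

C (Vik): min(1, 9) = 1
D (Vik): min(2, 5, 0) = 0
A (Hugo): max(1, 0) = 1
E (Vik): min(2, 3, 9) = 2
F (Vik): min(9, 5) = 5
G (Vik): min(8, 7) = 7
B (Hugo): max(2, 5, 7) = 7
root (Vik): min(1, 7) = 1
At root, Vik picks A (lowest: 1).
At A, Hugo picks C (highest: 1).
At C, Vik picks t1 (lowest: 1).
Terminal value 1.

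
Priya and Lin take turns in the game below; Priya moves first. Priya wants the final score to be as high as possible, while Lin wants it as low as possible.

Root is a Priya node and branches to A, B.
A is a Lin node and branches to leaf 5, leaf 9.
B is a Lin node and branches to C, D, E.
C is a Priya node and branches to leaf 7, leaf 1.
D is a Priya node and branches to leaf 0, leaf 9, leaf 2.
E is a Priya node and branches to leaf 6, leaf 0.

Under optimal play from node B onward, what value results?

6

C (Priya): max(7, 1) = 7
D (Priya): max(0, 9, 2) = 9
E (Priya): max(6, 0) = 6
B (Lin): min(7, 9, 6) = 6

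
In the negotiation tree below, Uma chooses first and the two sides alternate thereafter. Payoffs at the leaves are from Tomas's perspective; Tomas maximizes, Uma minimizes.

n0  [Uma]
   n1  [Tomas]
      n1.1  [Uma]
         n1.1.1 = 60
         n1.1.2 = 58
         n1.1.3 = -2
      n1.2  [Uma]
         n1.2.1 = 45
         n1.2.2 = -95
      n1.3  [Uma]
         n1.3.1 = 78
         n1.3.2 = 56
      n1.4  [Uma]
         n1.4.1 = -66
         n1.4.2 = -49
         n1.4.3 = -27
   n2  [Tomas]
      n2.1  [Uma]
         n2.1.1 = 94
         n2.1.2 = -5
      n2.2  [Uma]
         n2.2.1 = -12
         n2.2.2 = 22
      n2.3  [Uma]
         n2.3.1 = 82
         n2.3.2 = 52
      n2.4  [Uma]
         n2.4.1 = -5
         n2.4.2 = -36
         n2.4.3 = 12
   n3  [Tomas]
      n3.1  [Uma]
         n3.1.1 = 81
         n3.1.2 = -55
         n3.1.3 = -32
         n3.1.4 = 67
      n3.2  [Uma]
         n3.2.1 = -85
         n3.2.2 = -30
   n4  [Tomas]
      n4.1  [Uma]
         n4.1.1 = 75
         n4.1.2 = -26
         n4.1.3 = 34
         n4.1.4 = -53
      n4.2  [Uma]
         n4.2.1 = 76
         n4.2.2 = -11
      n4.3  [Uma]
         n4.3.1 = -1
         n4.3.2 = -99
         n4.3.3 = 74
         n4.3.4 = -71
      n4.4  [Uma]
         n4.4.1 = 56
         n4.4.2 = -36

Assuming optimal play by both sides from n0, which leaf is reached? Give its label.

n1.1 (Uma): min(60, 58, -2) = -2
n1.2 (Uma): min(45, -95) = -95
n1.3 (Uma): min(78, 56) = 56
n1.4 (Uma): min(-66, -49, -27) = -66
n1 (Tomas): max(-2, -95, 56, -66) = 56
n2.1 (Uma): min(94, -5) = -5
n2.2 (Uma): min(-12, 22) = -12
n2.3 (Uma): min(82, 52) = 52
n2.4 (Uma): min(-5, -36, 12) = -36
n2 (Tomas): max(-5, -12, 52, -36) = 52
n3.1 (Uma): min(81, -55, -32, 67) = -55
n3.2 (Uma): min(-85, -30) = -85
n3 (Tomas): max(-55, -85) = -55
n4.1 (Uma): min(75, -26, 34, -53) = -53
n4.2 (Uma): min(76, -11) = -11
n4.3 (Uma): min(-1, -99, 74, -71) = -99
n4.4 (Uma): min(56, -36) = -36
n4 (Tomas): max(-53, -11, -99, -36) = -11
n0 (Uma): min(56, 52, -55, -11) = -55
At n0, Uma picks n3 (lowest: -55).
At n3, Tomas picks n3.1 (highest: -55).
At n3.1, Uma picks n3.1.2 (lowest: -55).
Terminal value -55.

n3.1.2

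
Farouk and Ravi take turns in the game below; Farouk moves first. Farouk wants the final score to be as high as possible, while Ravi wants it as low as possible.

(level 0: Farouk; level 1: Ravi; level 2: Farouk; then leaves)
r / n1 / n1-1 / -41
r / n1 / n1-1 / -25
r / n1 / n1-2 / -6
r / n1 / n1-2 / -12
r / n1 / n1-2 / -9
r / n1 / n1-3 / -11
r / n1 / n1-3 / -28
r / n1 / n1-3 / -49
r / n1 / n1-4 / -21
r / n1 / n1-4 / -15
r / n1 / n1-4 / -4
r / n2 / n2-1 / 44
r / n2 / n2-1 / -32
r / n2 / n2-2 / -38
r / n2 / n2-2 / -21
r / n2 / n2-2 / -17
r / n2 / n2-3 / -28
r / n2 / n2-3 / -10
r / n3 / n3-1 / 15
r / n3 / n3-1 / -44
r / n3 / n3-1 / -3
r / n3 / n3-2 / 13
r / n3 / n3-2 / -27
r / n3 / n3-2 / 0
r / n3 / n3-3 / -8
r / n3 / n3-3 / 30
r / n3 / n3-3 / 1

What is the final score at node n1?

-25

n1-1 (Farouk): max(-41, -25) = -25
n1-2 (Farouk): max(-6, -12, -9) = -6
n1-3 (Farouk): max(-11, -28, -49) = -11
n1-4 (Farouk): max(-21, -15, -4) = -4
n1 (Ravi): min(-25, -6, -11, -4) = -25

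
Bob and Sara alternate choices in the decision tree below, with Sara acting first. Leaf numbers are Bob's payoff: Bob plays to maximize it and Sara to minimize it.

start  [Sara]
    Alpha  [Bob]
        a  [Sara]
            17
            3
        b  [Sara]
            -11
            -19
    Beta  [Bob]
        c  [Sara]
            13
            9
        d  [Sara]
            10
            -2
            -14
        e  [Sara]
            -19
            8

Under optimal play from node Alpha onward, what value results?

3

a (Sara): min(17, 3) = 3
b (Sara): min(-11, -19) = -19
Alpha (Bob): max(3, -19) = 3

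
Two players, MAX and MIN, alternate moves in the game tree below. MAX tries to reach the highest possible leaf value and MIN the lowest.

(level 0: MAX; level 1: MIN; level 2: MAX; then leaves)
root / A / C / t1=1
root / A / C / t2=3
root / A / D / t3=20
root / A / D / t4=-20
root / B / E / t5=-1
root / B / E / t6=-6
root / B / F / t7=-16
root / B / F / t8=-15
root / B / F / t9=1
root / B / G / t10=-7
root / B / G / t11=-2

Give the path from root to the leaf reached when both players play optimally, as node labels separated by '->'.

C (MAX): max(1, 3) = 3
D (MAX): max(20, -20) = 20
A (MIN): min(3, 20) = 3
E (MAX): max(-1, -6) = -1
F (MAX): max(-16, -15, 1) = 1
G (MAX): max(-7, -2) = -2
B (MIN): min(-1, 1, -2) = -2
root (MAX): max(3, -2) = 3
At root, MAX picks A (highest: 3).
At A, MIN picks C (lowest: 3).
At C, MAX picks t2 (highest: 3).
Terminal value 3.

root -> A -> C -> t2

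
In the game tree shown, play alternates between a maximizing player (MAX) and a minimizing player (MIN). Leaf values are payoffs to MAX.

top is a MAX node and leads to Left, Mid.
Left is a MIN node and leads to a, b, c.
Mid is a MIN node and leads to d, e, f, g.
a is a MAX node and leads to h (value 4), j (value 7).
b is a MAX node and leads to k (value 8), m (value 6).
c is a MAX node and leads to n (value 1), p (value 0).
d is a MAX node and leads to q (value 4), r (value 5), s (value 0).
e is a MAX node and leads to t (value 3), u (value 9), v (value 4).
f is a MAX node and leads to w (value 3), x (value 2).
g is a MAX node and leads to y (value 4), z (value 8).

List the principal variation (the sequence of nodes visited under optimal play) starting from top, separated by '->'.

top -> Mid -> f -> w

a (MAX): max(4, 7) = 7
b (MAX): max(8, 6) = 8
c (MAX): max(1, 0) = 1
Left (MIN): min(7, 8, 1) = 1
d (MAX): max(4, 5, 0) = 5
e (MAX): max(3, 9, 4) = 9
f (MAX): max(3, 2) = 3
g (MAX): max(4, 8) = 8
Mid (MIN): min(5, 9, 3, 8) = 3
top (MAX): max(1, 3) = 3
At top, MAX picks Mid (highest: 3).
At Mid, MIN picks f (lowest: 3).
At f, MAX picks w (highest: 3).
Terminal value 3.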